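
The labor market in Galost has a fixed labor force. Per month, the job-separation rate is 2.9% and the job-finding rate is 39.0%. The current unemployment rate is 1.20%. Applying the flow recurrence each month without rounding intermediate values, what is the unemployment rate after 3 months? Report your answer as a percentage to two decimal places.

With a fixed labor force, u_{t+1} = u_t + s·(1−u_t) − f·u_t = u_t·(1−s−f) + s.
Here 1−s−f = 0.581 and s = 0.029.
u_1 = 0.012000 × 0.581 + 0.029 = 0.035972.
u_2 = 0.035972 × 0.581 + 0.029 = 0.049900.
u_3 = 0.049900 × 0.581 + 0.029 = 0.057992.

Unemployment rate after three months ≈ 5.80%.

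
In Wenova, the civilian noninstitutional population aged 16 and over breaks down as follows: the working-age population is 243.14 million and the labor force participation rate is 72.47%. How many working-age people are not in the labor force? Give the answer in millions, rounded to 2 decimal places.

Share not in the labor force = 1 − 0.7247 = 0.2753.
Not in labor force = 0.2753 × 243.14 ≈ 66.94 million.

About 66.94 million are not in the labor force.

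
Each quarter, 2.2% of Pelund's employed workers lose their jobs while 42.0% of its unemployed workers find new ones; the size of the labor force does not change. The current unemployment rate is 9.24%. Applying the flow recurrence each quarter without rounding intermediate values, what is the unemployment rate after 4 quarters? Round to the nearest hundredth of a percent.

With a fixed labor force, u_{t+1} = u_t + s·(1−u_t) − f·u_t = u_t·(1−s−f) + s.
Here 1−s−f = 0.558 and s = 0.022.
u_1 = 0.092400 × 0.558 + 0.022 = 0.073559.
u_2 = 0.073559 × 0.558 + 0.022 = 0.063046.
u_3 = 0.063046 × 0.558 + 0.022 = 0.057180.
u_4 = 0.057180 × 0.558 + 0.022 = 0.053906.

Unemployment rate after four quarters ≈ 5.39%.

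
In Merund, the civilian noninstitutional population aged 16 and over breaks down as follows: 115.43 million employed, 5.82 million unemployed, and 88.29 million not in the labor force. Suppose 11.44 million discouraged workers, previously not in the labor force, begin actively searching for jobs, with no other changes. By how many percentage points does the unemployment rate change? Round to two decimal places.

The unemployment rate changes by +8.21 percentage points.

Initially, labor force = 115.43 + 5.82 = 121.25 million, so u = 5.82/121.25 = 4.80%.
After the change, unemployed and labor force both rise by 11.44 → E = 115.43, U = 17.26, labor force = 132.69 million.
New unemployment rate = 17.26 / 132.69 = 13.01%.
Change = 13.01% − 4.80% = +8.21 percentage points.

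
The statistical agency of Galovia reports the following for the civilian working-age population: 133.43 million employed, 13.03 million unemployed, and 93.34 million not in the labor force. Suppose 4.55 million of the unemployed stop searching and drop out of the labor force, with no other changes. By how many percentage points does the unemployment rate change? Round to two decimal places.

Initially, labor force = 133.43 + 13.03 = 146.46 million, so u = 13.03/146.46 = 8.90%.
After the change, unemployed and labor force both fall by 4.55 → E = 133.43, U = 8.48, labor force = 141.91 million.
New unemployment rate = 8.48 / 141.91 = 5.98%.
Change = 5.98% − 8.90% = −2.92 percentage points.

The unemployment rate changes by −2.92 percentage points.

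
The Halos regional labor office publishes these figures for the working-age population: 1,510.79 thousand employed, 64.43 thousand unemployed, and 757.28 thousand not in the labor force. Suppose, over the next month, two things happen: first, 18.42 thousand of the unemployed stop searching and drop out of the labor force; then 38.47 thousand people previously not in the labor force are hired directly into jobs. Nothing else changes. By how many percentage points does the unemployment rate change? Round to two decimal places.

The unemployment rate changes by −1.21 percentage points.

Initially, labor force = 1,510.79 + 64.43 = 1,575.22 thousand, so u = 64.43/1,575.22 = 4.09%.
After the first change, unemployed and labor force both fall by 18.42 → E = 1,510.79, U = 46.01, labor force = 1,556.80 thousand.
After the second change, employed and labor force both rise by 38.47; unemployed unchanged → E = 1,549.26, U = 46.01, labor force = 1,595.27 thousand.
New unemployment rate = 46.01 / 1,595.27 = 2.88%.
Change = 2.88% − 4.09% = −1.21 percentage points.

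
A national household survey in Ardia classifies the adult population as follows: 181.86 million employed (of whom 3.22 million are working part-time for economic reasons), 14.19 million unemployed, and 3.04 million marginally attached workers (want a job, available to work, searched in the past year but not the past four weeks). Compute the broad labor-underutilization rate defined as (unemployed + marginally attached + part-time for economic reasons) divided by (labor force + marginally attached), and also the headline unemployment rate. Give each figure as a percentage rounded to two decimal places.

Labor force = 181.86 + 14.19 = 196.05 million.
Numerator = 14.19 + 3.04 + 3.22 = 20.45 million.
Denominator = 196.05 + 3.04 = 199.09 million.
Broad rate = 20.45 / 199.09 = 10.27%.
Headline unemployment rate = 14.19 / 196.05 = 7.24%.

Broad underutilization rate ≈ 10.27%; headline unemployment rate ≈ 7.24%.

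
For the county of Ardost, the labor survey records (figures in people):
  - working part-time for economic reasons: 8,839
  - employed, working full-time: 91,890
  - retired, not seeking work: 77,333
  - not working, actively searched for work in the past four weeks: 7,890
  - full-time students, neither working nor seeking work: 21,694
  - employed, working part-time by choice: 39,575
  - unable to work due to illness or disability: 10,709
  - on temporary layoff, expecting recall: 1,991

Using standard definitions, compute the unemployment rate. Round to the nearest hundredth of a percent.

Unemployment rate ≈ 6.58%.

Employed = 8,839 + 91,890 + 39,575 = 140,304 (anyone who worked, including part-time for economic reasons, counts as employed).
Unemployed = 7,890 + 1,991 = 9,881 (jobless and actively searching, or on temporary layoff).
Labor force = 140,304 + 9,881 = 150,185.
Unemployment rate = 9,881 / 150,185 = 6.58%.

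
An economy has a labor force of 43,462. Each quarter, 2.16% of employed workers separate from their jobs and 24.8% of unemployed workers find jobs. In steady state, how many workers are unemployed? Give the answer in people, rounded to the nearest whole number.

Steady-state unemployment rate u* = s/(s+f) = 2.16/(2.16+24.8) = 0.080119.
Unemployed = u* × labor force = 0.080119 × 43,462 ≈ 3,482.

About 3,482 are unemployed in steady state.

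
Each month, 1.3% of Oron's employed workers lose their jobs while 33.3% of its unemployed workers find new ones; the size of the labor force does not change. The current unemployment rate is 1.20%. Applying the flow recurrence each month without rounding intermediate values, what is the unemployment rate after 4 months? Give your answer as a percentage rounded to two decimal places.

With a fixed labor force, u_{t+1} = u_t + s·(1−u_t) − f·u_t = u_t·(1−s−f) + s.
Here 1−s−f = 0.654 and s = 0.013.
u_1 = 0.012000 × 0.654 + 0.013 = 0.020848.
u_2 = 0.020848 × 0.654 + 0.013 = 0.026635.
u_3 = 0.026635 × 0.654 + 0.013 = 0.030419.
u_4 = 0.030419 × 0.654 + 0.013 = 0.032894.

Unemployment rate after four months ≈ 3.29%.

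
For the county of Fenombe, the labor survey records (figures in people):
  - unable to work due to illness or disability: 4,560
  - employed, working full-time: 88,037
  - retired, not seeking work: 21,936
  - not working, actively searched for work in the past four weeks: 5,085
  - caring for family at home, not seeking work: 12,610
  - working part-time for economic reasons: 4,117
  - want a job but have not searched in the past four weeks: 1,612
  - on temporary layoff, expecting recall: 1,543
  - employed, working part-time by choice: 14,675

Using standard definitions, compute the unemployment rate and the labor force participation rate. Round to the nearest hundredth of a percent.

Employed = 88,037 + 4,117 + 14,675 = 106,829 (anyone who worked, including part-time for economic reasons, counts as employed).
Unemployed = 5,085 + 1,543 = 6,628 (jobless and actively searching, or on temporary layoff).
Labor force = 106,829 + 6,628 = 113,457.
Not in labor force = 4,560 + 21,936 + 12,610 + 1,612 = 40,718 (those not working and not actively searching are outside the labor force — including those who want a job but have given up searching).
Civilian working-age population = 113,457 + 40,718 = 154,175.
Unemployment rate = 6,628 / 113,457 = 5.84%.
Labor force participation rate = 113,457 / 154,175 = 73.59%.

Unemployment rate ≈ 5.84%; labor force participation rate ≈ 73.59%.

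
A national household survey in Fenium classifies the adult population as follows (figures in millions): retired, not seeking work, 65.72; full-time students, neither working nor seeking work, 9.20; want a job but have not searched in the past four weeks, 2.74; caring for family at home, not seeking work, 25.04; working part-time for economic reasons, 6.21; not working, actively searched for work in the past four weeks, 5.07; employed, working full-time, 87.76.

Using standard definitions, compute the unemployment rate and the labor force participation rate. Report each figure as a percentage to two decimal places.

Unemployment rate ≈ 5.12%; labor force participation rate ≈ 49.09%.

Employed = 6.21 + 87.76 = 93.97 million (anyone who worked, including part-time for economic reasons, counts as employed).
Unemployed = 5.07 million.
Labor force = 93.97 + 5.07 = 99.04 million.
Not in labor force = 65.72 + 9.20 + 2.74 + 25.04 = 102.70 million (those not working and not actively searching are outside the labor force — including those who want a job but have given up searching).
Civilian working-age population = 99.04 + 102.70 = 201.74 million.
Unemployment rate = 5.07 / 99.04 = 5.12%.
Labor force participation rate = 99.04 / 201.74 = 49.09%.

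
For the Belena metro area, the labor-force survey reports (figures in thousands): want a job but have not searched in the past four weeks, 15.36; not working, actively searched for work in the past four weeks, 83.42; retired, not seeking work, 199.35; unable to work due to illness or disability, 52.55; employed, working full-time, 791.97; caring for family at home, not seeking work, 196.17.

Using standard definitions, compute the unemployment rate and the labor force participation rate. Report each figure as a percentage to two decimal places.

Employed = 791.97 thousand.
Unemployed = 83.42 thousand.
Labor force = 791.97 + 83.42 = 875.39 thousand.
Not in labor force = 15.36 + 199.35 + 52.55 + 196.17 = 463.43 thousand (those not working and not actively searching are outside the labor force — including those who want a job but have given up searching).
Civilian working-age population = 875.39 + 463.43 = 1,338.82 thousand.
Unemployment rate = 83.42 / 875.39 = 9.53%.
Labor force participation rate = 875.39 / 1,338.82 = 65.39%.

Unemployment rate ≈ 9.53%; labor force participation rate ≈ 65.39%.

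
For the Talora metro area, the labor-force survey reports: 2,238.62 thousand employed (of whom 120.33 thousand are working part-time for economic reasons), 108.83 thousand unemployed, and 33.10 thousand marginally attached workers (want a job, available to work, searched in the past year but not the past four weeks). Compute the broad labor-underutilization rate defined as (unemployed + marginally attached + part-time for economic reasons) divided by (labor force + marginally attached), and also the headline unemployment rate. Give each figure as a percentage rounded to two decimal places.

Broad underutilization rate ≈ 11.02%; headline unemployment rate ≈ 4.64%.

Labor force = 2,238.62 + 108.83 = 2,347.45 thousand.
Numerator = 108.83 + 33.10 + 120.33 = 262.26 thousand.
Denominator = 2,347.45 + 33.10 = 2,380.55 thousand.
Broad rate = 262.26 / 2,380.55 = 11.02%.
Headline unemployment rate = 108.83 / 2,347.45 = 4.64%.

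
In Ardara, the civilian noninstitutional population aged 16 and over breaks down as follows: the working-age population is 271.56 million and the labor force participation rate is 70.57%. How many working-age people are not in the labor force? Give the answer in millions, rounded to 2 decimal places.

Share not in the labor force = 1 − 0.7057 = 0.2943.
Not in labor force = 0.2943 × 271.56 ≈ 79.92 million.

About 79.92 million are not in the labor force.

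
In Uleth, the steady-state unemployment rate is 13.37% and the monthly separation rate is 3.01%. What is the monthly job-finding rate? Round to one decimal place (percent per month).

Job-finding rate ≈ 19.5% per month.

From u* = s/(s+f): f = s·(1−u)/u.
f = 3.01 × (1 − 0.1337) / 0.1337 = 2.6076 / 0.1337 ≈ 19.5% per month.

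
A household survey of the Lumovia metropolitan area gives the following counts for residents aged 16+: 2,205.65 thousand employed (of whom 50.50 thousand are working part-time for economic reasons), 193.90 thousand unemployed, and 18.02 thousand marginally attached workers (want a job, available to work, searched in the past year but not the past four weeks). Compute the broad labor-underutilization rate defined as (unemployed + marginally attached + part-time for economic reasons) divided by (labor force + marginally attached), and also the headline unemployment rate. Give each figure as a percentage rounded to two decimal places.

Labor force = 2,205.65 + 193.90 = 2,399.55 thousand.
Numerator = 193.90 + 18.02 + 50.50 = 262.42 thousand.
Denominator = 2,399.55 + 18.02 = 2,417.57 thousand.
Broad rate = 262.42 / 2,417.57 = 10.85%.
Headline unemployment rate = 193.90 / 2,399.55 = 8.08%.

Broad underutilization rate ≈ 10.85%; headline unemployment rate ≈ 8.08%.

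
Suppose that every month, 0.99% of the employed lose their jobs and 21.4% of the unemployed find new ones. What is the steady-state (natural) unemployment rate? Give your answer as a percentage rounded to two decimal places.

At steady state the flows balance: s·E = f·U, so U/(E+U) = s/(s+f).
u* = 0.99 / (0.99 + 21.4) = 0.99 / 22.39 = 4.42%.

Steady-state unemployment rate ≈ 4.42%.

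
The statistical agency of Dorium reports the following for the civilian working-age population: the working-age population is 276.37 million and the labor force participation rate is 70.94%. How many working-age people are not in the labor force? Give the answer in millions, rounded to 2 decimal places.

About 80.31 million are not in the labor force.

Share not in the labor force = 1 − 0.7094 = 0.2906.
Not in labor force = 0.2906 × 276.37 ≈ 80.31 million.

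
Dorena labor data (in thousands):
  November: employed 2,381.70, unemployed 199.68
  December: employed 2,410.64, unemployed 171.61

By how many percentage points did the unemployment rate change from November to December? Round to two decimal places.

November: labor force = 2,381.70 + 199.68 = 2,581.38; u = 199.68/2,581.38 = 7.74%.
December: labor force = 2,410.64 + 171.61 = 2,582.25; u = 171.61/2,582.25 = 6.65%.
Change = 6.65% − 7.74% = −1.09 pp.

The unemployment rate changed by −1.09 percentage points.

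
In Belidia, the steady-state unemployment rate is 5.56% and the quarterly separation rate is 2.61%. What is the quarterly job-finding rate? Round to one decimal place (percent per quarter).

Job-finding rate ≈ 44.3% per quarter.

From u* = s/(s+f): f = s·(1−u)/u.
f = 2.61 × (1 − 0.0556) / 0.0556 = 2.4649 / 0.0556 ≈ 44.3% per quarter.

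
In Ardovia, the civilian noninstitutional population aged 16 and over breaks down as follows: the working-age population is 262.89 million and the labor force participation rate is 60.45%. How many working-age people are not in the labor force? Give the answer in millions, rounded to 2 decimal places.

About 103.97 million are not in the labor force.

Share not in the labor force = 1 − 0.6045 = 0.3955.
Not in labor force = 0.3955 × 262.89 ≈ 103.97 million.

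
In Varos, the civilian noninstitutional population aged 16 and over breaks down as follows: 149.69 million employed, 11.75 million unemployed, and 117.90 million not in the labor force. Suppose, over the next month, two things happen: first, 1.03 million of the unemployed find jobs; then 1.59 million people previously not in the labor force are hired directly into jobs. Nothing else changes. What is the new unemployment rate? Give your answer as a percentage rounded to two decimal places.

Initially, labor force = 149.69 + 11.75 = 161.44 million, so u = 11.75/161.44 = 7.28%.
After the first change, unemployed falls and employed rises by 1.03; labor force unchanged → E = 150.72, U = 10.72, labor force = 161.44 million.
After the second change, employed and labor force both rise by 1.59; unemployed unchanged → E = 152.31, U = 10.72, labor force = 163.03 million.
New unemployment rate = 10.72 / 163.03 = 6.58%.

New unemployment rate ≈ 6.58%.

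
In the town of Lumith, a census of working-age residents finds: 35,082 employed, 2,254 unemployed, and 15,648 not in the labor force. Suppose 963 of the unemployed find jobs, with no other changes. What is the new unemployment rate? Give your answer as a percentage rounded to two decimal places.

New unemployment rate ≈ 3.46%.

Initially, labor force = 35,082 + 2,254 = 37,336, so u = 2,254/37,336 = 6.04%.
After the change, unemployed falls and employed rises by 963; labor force unchanged → E = 36,045, U = 1,291, labor force = 37,336.
New unemployment rate = 1,291 / 37,336 = 3.46%.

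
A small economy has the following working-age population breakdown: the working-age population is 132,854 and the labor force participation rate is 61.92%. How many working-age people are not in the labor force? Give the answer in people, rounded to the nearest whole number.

About 50,591 are not in the labor force.

Share not in the labor force = 1 − 0.6192 = 0.3808.
Not in labor force = 0.3808 × 132,854 ≈ 50,591.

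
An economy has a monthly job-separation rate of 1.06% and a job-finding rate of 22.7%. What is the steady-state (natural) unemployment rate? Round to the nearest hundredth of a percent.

Steady-state unemployment rate ≈ 4.46%.

At steady state the flows balance: s·E = f·U, so U/(E+U) = s/(s+f).
u* = 1.06 / (1.06 + 22.7) = 1.06 / 23.76 = 4.46%.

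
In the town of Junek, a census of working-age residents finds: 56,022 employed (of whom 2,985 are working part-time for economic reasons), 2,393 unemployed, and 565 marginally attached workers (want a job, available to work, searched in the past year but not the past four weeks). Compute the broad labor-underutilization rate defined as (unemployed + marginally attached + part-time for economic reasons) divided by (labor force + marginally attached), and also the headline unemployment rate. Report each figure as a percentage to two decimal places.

Labor force = 56,022 + 2,393 = 58,415.
Numerator = 2,393 + 565 + 2,985 = 5,943.
Denominator = 58,415 + 565 = 58,980.
Broad rate = 5,943 / 58,980 = 10.08%.
Headline unemployment rate = 2,393 / 58,415 = 4.10%.

Broad underutilization rate ≈ 10.08%; headline unemployment rate ≈ 4.10%.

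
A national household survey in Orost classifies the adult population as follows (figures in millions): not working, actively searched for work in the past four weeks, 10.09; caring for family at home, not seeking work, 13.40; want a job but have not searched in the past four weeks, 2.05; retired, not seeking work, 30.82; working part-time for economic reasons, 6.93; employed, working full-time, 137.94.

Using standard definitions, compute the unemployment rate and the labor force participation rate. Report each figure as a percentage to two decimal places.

Unemployment rate ≈ 6.51%; labor force participation rate ≈ 77.01%.

Employed = 6.93 + 137.94 = 144.87 million (anyone who worked, including part-time for economic reasons, counts as employed).
Unemployed = 10.09 million.
Labor force = 144.87 + 10.09 = 154.96 million.
Not in labor force = 13.40 + 2.05 + 30.82 = 46.27 million (those not working and not actively searching are outside the labor force — including those who want a job but have given up searching).
Civilian working-age population = 154.96 + 46.27 = 201.23 million.
Unemployment rate = 10.09 / 154.96 = 6.51%.
Labor force participation rate = 154.96 / 201.23 = 77.01%.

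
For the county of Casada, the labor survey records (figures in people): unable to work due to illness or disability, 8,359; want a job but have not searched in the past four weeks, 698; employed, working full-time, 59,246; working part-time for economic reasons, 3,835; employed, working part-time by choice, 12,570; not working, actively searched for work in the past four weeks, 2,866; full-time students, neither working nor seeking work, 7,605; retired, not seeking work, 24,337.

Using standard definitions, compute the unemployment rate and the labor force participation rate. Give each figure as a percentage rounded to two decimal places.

Unemployment rate ≈ 3.65%; labor force participation rate ≈ 65.70%.

Employed = 59,246 + 3,835 + 12,570 = 75,651 (anyone who worked, including part-time for economic reasons, counts as employed).
Unemployed = 2,866.
Labor force = 75,651 + 2,866 = 78,517.
Not in labor force = 8,359 + 698 + 7,605 + 24,337 = 40,999 (those not working and not actively searching are outside the labor force — including those who want a job but have given up searching).
Civilian working-age population = 78,517 + 40,999 = 119,516.
Unemployment rate = 2,866 / 78,517 = 3.65%.
Labor force participation rate = 78,517 / 119,516 = 65.70%.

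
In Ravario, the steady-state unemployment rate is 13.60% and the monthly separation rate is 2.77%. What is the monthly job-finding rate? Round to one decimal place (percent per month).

Job-finding rate ≈ 17.6% per month.

From u* = s/(s+f): f = s·(1−u)/u.
f = 2.77 × (1 − 0.1360) / 0.1360 = 2.3933 / 0.1360 ≈ 17.6% per month.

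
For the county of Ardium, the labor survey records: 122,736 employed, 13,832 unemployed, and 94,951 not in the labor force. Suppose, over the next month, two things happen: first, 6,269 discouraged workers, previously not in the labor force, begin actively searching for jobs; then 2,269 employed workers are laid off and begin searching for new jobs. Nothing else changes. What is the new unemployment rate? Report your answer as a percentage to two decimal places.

Initially, labor force = 122,736 + 13,832 = 136,568, so u = 13,832/136,568 = 10.13%.
After the first change, unemployed and labor force both rise by 6,269 → E = 122,736, U = 20,101, labor force = 142,837.
After the second change, employed falls and unemployed rises by 2,269; labor force unchanged → E = 120,467, U = 22,370, labor force = 142,837.
New unemployment rate = 22,370 / 142,837 = 15.66%.

New unemployment rate ≈ 15.66%.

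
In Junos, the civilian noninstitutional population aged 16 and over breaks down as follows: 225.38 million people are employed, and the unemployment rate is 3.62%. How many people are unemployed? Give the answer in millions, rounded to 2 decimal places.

Let U be the number unemployed. The labor force is E + U, and U/(E+U) = 0.0362.
So U = 0.0362 × 225.38 / (1 − 0.0362) = 8.1588 / 0.9638 ≈ 8.47 million.

About 8.47 million are unemployed.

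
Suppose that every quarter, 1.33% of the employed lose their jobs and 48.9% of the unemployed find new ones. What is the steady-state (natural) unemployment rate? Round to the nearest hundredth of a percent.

At steady state the flows balance: s·E = f·U, so U/(E+U) = s/(s+f).
u* = 1.33 / (1.33 + 48.9) = 1.33 / 50.23 = 2.65%.

Steady-state unemployment rate ≈ 2.65%.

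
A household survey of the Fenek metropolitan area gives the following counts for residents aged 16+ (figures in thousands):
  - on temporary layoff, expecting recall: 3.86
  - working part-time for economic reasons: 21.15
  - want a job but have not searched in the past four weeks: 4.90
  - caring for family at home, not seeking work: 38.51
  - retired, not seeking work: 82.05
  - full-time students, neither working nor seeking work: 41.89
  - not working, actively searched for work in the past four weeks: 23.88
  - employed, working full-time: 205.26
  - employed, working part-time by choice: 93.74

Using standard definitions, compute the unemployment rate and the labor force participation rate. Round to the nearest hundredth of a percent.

Unemployment rate ≈ 7.97%; labor force participation rate ≈ 67.52%.

Employed = 21.15 + 205.26 + 93.74 = 320.15 thousand (anyone who worked, including part-time for economic reasons, counts as employed).
Unemployed = 3.86 + 23.88 = 27.74 thousand (jobless and actively searching, or on temporary layoff).
Labor force = 320.15 + 27.74 = 347.89 thousand.
Not in labor force = 4.90 + 38.51 + 82.05 + 41.89 = 167.35 thousand (those not working and not actively searching are outside the labor force — including those who want a job but have given up searching).
Civilian working-age population = 347.89 + 167.35 = 515.24 thousand.
Unemployment rate = 27.74 / 347.89 = 7.97%.
Labor force participation rate = 347.89 / 515.24 = 67.52%.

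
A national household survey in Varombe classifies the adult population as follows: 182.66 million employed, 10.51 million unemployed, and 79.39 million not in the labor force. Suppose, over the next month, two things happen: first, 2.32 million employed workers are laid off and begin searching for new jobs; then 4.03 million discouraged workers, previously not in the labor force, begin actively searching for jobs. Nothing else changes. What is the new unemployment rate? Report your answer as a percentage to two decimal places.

New unemployment rate ≈ 8.55%.

Initially, labor force = 182.66 + 10.51 = 193.17 million, so u = 10.51/193.17 = 5.44%.
After the first change, employed falls and unemployed rises by 2.32; labor force unchanged → E = 180.34, U = 12.83, labor force = 193.17 million.
After the second change, unemployed and labor force both rise by 4.03 → E = 180.34, U = 16.86, labor force = 197.20 million.
New unemployment rate = 16.86 / 197.20 = 8.55%.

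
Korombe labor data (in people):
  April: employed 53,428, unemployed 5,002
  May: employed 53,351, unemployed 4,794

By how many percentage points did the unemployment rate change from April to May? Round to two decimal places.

April: labor force = 53,428 + 5,002 = 58,430; u = 5,002/58,430 = 8.56%.
May: labor force = 53,351 + 4,794 = 58,145; u = 4,794/58,145 = 8.24%.
Change = 8.24% − 8.56% = −0.32 pp.

The unemployment rate changed by −0.32 percentage points.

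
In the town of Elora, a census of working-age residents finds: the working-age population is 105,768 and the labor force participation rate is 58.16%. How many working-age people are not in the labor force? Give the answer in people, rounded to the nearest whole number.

About 44,253 are not in the labor force.

Share not in the labor force = 1 − 0.5816 = 0.4184.
Not in labor force = 0.4184 × 105,768 ≈ 44,253.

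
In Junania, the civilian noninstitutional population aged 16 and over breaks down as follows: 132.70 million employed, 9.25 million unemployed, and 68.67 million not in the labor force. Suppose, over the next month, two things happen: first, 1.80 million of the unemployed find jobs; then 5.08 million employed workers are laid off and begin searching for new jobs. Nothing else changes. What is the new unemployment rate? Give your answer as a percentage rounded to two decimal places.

Initially, labor force = 132.70 + 9.25 = 141.95 million, so u = 9.25/141.95 = 6.52%.
After the first change, unemployed falls and employed rises by 1.80; labor force unchanged → E = 134.50, U = 7.45, labor force = 141.95 million.
After the second change, employed falls and unemployed rises by 5.08; labor force unchanged → E = 129.42, U = 12.53, labor force = 141.95 million.
New unemployment rate = 12.53 / 141.95 = 8.83%.

New unemployment rate ≈ 8.83%.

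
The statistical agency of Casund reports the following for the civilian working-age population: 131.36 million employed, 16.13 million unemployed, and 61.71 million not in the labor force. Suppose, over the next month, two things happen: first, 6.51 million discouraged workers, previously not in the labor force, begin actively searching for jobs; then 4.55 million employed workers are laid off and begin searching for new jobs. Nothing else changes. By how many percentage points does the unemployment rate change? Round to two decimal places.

Initially, labor force = 131.36 + 16.13 = 147.49 million, so u = 16.13/147.49 = 10.94%.
After the first change, unemployed and labor force both rise by 6.51 → E = 131.36, U = 22.64, labor force = 154.00 million.
After the second change, employed falls and unemployed rises by 4.55; labor force unchanged → E = 126.81, U = 27.19, labor force = 154.00 million.
New unemployment rate = 27.19 / 154.00 = 17.66%.
Change = 17.66% − 10.94% = +6.72 percentage points.

The unemployment rate changes by +6.72 percentage points.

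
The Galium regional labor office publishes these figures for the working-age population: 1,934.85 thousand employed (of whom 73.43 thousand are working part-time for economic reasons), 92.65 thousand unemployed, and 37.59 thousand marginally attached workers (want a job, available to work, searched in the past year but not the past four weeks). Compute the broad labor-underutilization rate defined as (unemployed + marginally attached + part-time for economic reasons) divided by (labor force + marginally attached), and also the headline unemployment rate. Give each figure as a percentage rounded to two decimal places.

Labor force = 1,934.85 + 92.65 = 2,027.50 thousand.
Numerator = 92.65 + 37.59 + 73.43 = 203.67 thousand.
Denominator = 2,027.50 + 37.59 = 2,065.09 thousand.
Broad rate = 203.67 / 2,065.09 = 9.86%.
Headline unemployment rate = 92.65 / 2,027.50 = 4.57%.

Broad underutilization rate ≈ 9.86%; headline unemployment rate ≈ 4.57%.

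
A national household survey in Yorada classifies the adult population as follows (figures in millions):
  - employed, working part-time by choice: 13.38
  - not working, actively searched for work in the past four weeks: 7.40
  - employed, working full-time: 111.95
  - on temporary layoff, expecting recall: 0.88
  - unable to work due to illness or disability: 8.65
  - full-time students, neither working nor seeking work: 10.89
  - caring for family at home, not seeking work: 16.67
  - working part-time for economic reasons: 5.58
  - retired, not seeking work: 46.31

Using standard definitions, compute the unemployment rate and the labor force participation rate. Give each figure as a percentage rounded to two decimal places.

Employed = 13.38 + 111.95 + 5.58 = 130.91 million (anyone who worked, including part-time for economic reasons, counts as employed).
Unemployed = 7.40 + 0.88 = 8.28 million (jobless and actively searching, or on temporary layoff).
Labor force = 130.91 + 8.28 = 139.19 million.
Not in labor force = 8.65 + 10.89 + 16.67 + 46.31 = 82.52 million (those not working and not actively searching are outside the labor force).
Civilian working-age population = 139.19 + 82.52 = 221.71 million.
Unemployment rate = 8.28 / 139.19 = 5.95%.
Labor force participation rate = 139.19 / 221.71 = 62.78%.

Unemployment rate ≈ 5.95%; labor force participation rate ≈ 62.78%.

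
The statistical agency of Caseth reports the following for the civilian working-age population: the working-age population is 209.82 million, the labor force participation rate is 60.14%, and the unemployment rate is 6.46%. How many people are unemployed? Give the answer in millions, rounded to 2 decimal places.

About 8.15 million are unemployed.

Labor force = 0.6014 × 209.82 = 126.19 million.
Unemployed = 0.0646 × 126.19 ≈ 8.15 million.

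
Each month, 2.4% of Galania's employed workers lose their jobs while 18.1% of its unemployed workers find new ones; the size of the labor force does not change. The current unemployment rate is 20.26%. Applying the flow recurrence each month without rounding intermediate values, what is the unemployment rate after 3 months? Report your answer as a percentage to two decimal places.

With a fixed labor force, u_{t+1} = u_t + s·(1−u_t) − f·u_t = u_t·(1−s−f) + s.
Here 1−s−f = 0.795 and s = 0.024.
u_1 = 0.202600 × 0.795 + 0.024 = 0.185067.
u_2 = 0.185067 × 0.795 + 0.024 = 0.171128.
u_3 = 0.171128 × 0.795 + 0.024 = 0.160047.

Unemployment rate after three months ≈ 16.00%.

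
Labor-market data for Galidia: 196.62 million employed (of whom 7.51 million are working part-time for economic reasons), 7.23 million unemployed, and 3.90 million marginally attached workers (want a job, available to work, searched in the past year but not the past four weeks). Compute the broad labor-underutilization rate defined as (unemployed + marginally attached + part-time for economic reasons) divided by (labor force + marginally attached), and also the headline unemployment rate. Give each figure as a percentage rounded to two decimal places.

Broad underutilization rate ≈ 8.97%; headline unemployment rate ≈ 3.55%.

Labor force = 196.62 + 7.23 = 203.85 million.
Numerator = 7.23 + 3.90 + 7.51 = 18.64 million.
Denominator = 203.85 + 3.90 = 207.75 million.
Broad rate = 18.64 / 207.75 = 8.97%.
Headline unemployment rate = 7.23 / 203.85 = 3.55%.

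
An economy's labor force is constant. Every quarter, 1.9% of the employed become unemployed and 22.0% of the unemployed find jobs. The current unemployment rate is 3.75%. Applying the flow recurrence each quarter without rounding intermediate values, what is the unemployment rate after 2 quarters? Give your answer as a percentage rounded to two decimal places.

With a fixed labor force, u_{t+1} = u_t + s·(1−u_t) − f·u_t = u_t·(1−s−f) + s.
Here 1−s−f = 0.761 and s = 0.019.
u_1 = 0.037500 × 0.761 + 0.019 = 0.047537.
u_2 = 0.047537 × 0.761 + 0.019 = 0.055176.

Unemployment rate after two quarters ≈ 5.52%.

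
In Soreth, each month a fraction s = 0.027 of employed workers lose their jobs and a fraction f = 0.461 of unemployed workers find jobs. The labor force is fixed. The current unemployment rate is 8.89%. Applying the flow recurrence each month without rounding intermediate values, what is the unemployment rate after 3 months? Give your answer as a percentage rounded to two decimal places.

Unemployment rate after three months ≈ 5.98%.

With a fixed labor force, u_{t+1} = u_t + s·(1−u_t) − f·u_t = u_t·(1−s−f) + s.
Here 1−s−f = 0.512 and s = 0.027.
u_1 = 0.088900 × 0.512 + 0.027 = 0.072517.
u_2 = 0.072517 × 0.512 + 0.027 = 0.064129.
u_3 = 0.064129 × 0.512 + 0.027 = 0.059834.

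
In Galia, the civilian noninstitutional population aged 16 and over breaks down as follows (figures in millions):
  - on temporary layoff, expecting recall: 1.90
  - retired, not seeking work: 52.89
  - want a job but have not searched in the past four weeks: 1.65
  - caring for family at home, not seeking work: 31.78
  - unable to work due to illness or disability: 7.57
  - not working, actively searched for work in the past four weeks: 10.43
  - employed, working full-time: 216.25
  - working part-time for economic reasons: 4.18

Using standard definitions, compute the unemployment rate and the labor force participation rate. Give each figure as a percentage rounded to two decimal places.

Employed = 216.25 + 4.18 = 220.43 million (anyone who worked, including part-time for economic reasons, counts as employed).
Unemployed = 1.90 + 10.43 = 12.33 million (jobless and actively searching, or on temporary layoff).
Labor force = 220.43 + 12.33 = 232.76 million.
Not in labor force = 52.89 + 1.65 + 31.78 + 7.57 = 93.89 million (those not working and not actively searching are outside the labor force — including those who want a job but have given up searching).
Civilian working-age population = 232.76 + 93.89 = 326.65 million.
Unemployment rate = 12.33 / 232.76 = 5.30%.
Labor force participation rate = 232.76 / 326.65 = 71.26%.

Unemployment rate ≈ 5.30%; labor force participation rate ≈ 71.26%.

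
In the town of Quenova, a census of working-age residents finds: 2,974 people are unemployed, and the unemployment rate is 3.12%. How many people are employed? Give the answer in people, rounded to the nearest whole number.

About 92,347 are employed.

Labor force = U / u = 2,974 / 0.0312 ≈ 95,321.
Employed = labor force − unemployed = 95,321 − 2,974 = 92,347.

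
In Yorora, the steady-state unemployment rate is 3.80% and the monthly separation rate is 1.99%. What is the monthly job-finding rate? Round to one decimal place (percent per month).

Job-finding rate ≈ 50.4% per month.

From u* = s/(s+f): f = s·(1−u)/u.
f = 1.99 × (1 − 0.0380) / 0.0380 = 1.9144 / 0.0380 ≈ 50.4% per month.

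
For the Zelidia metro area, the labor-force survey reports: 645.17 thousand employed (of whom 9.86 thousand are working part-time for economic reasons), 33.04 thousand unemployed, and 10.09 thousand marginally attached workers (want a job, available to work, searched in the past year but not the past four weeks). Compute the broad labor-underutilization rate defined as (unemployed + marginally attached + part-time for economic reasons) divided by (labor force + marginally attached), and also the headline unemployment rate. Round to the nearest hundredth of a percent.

Broad underutilization rate ≈ 7.70%; headline unemployment rate ≈ 4.87%.

Labor force = 645.17 + 33.04 = 678.21 thousand.
Numerator = 33.04 + 10.09 + 9.86 = 52.99 thousand.
Denominator = 678.21 + 10.09 = 688.30 thousand.
Broad rate = 52.99 / 688.30 = 7.70%.
Headline unemployment rate = 33.04 / 678.21 = 4.87%.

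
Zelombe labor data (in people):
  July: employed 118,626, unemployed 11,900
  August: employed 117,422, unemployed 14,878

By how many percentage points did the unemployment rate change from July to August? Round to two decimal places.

July: labor force = 118,626 + 11,900 = 130,526; u = 11,900/130,526 = 9.12%.
August: labor force = 117,422 + 14,878 = 132,300; u = 14,878/132,300 = 11.25%.
Change = 11.25% − 9.12% = +2.13 pp.

The unemployment rate changed by +2.13 percentage points.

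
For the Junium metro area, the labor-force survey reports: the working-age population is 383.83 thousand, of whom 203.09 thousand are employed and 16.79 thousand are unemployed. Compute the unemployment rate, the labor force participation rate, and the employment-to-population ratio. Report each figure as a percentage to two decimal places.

Labor force = employed + unemployed = 203.09 + 16.79 = 219.88 thousand.
Unemployment rate = 16.79 / 219.88 = 7.64%.
Labor force participation rate = 219.88 / 383.83 = 57.29%.
Employment-population ratio = 203.09 / 383.83 = 52.91%.

Unemployment rate ≈ 7.64%; labor force participation rate ≈ 57.29%; employment-population ratio ≈ 52.91%.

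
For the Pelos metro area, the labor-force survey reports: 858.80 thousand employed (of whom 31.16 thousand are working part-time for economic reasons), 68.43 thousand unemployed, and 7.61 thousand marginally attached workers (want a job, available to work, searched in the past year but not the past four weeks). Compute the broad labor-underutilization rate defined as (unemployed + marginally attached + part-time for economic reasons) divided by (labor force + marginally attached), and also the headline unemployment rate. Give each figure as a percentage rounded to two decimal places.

Labor force = 858.80 + 68.43 = 927.23 thousand.
Numerator = 68.43 + 7.61 + 31.16 = 107.20 thousand.
Denominator = 927.23 + 7.61 = 934.84 thousand.
Broad rate = 107.20 / 934.84 = 11.47%.
Headline unemployment rate = 68.43 / 927.23 = 7.38%.

Broad underutilization rate ≈ 11.47%; headline unemployment rate ≈ 7.38%.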